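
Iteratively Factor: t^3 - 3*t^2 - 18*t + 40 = (t - 5)*(t^2 + 2*t - 8) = (t - 5)*(t - 2)*(t + 4)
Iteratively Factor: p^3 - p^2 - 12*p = (p)*(p^2 - p - 12) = p*(p + 3)*(p - 4)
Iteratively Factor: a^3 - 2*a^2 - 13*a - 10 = (a + 1)*(a^2 - 3*a - 10) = (a - 5)*(a + 1)*(a + 2)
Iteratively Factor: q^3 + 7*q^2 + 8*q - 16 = (q + 4)*(q^2 + 3*q - 4) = (q - 1)*(q + 4)*(q + 4)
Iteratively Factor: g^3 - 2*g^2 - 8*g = (g + 2)*(g^2 - 4*g) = (g - 4)*(g + 2)*(g)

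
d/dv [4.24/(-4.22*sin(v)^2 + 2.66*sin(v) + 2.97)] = (35.7856*sin(v) - 11.2784)*cos(v)/(-4.22*sin(v)^2 + 2.66*sin(v) + 2.97)^2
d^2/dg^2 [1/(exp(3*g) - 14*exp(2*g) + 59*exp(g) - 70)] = ((-9*exp(2*g) + 56*exp(g) - 59)*(exp(3*g) - 14*exp(2*g) + 59*exp(g) - 70) + 2*(3*exp(2*g) - 28*exp(g) + 59)^2*exp(g))*exp(g)/(exp(3*g) - 14*exp(2*g) + 59*exp(g) - 70)^3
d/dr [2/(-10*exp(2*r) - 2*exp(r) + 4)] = (10*exp(r) + 1)*exp(r)/(5*exp(2*r) + exp(r) - 2)^2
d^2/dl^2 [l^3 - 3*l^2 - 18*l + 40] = 6*l - 6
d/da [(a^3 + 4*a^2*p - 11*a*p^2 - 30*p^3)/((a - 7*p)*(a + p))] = (a^4 - 12*a^3*p - 34*a^2*p^2 + 4*a*p^3 - 103*p^4)/(a^4 - 12*a^3*p + 22*a^2*p^2 + 84*a*p^3 + 49*p^4)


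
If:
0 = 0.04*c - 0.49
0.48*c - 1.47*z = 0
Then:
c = 12.25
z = 4.00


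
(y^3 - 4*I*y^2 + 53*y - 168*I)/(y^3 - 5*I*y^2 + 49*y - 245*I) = (y^2 - 11*I*y - 24)/(y^2 - 12*I*y - 35)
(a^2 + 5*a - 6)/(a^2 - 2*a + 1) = (a + 6)/(a - 1)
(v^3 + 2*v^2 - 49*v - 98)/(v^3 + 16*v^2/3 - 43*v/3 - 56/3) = 3*(v^2 - 5*v - 14)/(3*v^2 - 5*v - 8)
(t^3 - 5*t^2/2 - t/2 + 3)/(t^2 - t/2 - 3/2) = t - 2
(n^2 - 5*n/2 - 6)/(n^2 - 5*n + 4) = (n + 3/2)/(n - 1)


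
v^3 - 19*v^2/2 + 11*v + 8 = (v - 8)*(v - 2)*(v + 1/2)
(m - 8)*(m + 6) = m^2 - 2*m - 48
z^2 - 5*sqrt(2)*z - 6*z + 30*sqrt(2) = (z - 6)*(z - 5*sqrt(2))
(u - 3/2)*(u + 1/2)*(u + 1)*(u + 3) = u^4 + 3*u^3 - 7*u^2/4 - 6*u - 9/4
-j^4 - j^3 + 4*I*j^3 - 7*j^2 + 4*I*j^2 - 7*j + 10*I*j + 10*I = (j - 5*I)*(j + 2*I)*(I*j + 1)*(I*j + I)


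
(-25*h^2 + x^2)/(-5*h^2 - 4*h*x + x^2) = (5*h + x)/(h + x)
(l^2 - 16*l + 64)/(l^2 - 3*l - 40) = (l - 8)/(l + 5)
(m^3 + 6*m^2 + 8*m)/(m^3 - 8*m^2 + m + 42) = m*(m + 4)/(m^2 - 10*m + 21)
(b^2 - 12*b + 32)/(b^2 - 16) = (b - 8)/(b + 4)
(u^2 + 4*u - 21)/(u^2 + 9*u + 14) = (u - 3)/(u + 2)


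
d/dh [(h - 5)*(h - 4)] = 2*h - 9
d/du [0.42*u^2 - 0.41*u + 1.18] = 0.84*u - 0.41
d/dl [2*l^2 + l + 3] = 4*l + 1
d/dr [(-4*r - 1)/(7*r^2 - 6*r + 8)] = 2*(14*r^2 + 7*r - 19)/(49*r^4 - 84*r^3 + 148*r^2 - 96*r + 64)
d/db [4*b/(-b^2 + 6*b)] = 4/(b - 6)^2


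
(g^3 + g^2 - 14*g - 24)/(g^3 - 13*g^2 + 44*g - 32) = (g^2 + 5*g + 6)/(g^2 - 9*g + 8)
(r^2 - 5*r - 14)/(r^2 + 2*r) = (r - 7)/r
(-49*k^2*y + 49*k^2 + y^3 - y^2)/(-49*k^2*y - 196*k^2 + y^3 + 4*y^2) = (y - 1)/(y + 4)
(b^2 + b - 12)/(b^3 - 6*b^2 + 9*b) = (b + 4)/(b*(b - 3))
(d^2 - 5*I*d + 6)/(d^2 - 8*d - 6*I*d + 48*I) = (d + I)/(d - 8)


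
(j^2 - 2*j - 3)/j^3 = (j^2 - 2*j - 3)/j^3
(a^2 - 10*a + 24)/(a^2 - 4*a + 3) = (a^2 - 10*a + 24)/(a^2 - 4*a + 3)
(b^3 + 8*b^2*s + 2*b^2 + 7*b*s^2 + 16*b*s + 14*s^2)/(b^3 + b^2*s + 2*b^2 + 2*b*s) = (b + 7*s)/b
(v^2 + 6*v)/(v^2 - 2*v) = (v + 6)/(v - 2)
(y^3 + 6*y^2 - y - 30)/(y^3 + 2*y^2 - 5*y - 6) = (y + 5)/(y + 1)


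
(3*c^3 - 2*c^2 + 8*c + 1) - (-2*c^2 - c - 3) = 3*c^3 + 9*c + 4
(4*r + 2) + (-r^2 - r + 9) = -r^2 + 3*r + 11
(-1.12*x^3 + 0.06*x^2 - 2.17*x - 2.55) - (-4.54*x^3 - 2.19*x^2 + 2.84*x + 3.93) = 3.42*x^3 + 2.25*x^2 - 5.01*x - 6.48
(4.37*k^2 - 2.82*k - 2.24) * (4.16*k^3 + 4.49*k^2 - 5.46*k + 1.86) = 18.1792*k^5 + 7.8901*k^4 - 45.8404*k^3 + 13.4678*k^2 + 6.9852*k - 4.1664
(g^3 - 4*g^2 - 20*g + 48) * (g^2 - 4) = g^5 - 4*g^4 - 24*g^3 + 64*g^2 + 80*g - 192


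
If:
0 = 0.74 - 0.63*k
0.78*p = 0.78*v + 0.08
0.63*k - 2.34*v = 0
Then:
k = 1.17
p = 0.42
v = 0.32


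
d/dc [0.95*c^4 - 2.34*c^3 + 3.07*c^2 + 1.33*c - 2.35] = 3.8*c^3 - 7.02*c^2 + 6.14*c + 1.33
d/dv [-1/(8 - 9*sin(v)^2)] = -36*sin(2*v)/(9*cos(2*v) + 7)^2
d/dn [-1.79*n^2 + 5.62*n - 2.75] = 5.62 - 3.58*n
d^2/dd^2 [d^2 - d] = 2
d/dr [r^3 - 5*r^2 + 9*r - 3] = 3*r^2 - 10*r + 9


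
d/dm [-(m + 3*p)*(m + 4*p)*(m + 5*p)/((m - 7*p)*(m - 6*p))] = (-m^4 + 26*m^3*p + 77*m^2*p^2 - 888*m*p^3 - 2754*p^4)/(m^4 - 26*m^3*p + 253*m^2*p^2 - 1092*m*p^3 + 1764*p^4)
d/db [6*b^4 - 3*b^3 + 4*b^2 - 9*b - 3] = 24*b^3 - 9*b^2 + 8*b - 9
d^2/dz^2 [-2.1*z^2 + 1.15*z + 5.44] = -4.20000000000000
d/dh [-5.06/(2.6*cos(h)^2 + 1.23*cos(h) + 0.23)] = -(26.312*cos(h) + 6.2238)*sin(h)/(2.6*cos(h)^2 + 1.23*cos(h) + 0.23)^2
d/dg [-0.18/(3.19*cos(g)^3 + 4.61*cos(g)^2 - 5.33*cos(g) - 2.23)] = (-1.7226*cos(g)^2 - 1.6596*cos(g) + 0.9594)*sin(g)/(3.19*cos(g)^3 + 4.61*cos(g)^2 - 5.33*cos(g) - 2.23)^2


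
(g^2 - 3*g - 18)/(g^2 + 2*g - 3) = (g - 6)/(g - 1)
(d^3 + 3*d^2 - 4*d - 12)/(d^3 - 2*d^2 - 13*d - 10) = (d^2 + d - 6)/(d^2 - 4*d - 5)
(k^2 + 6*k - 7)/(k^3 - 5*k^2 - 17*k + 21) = (k + 7)/(k^2 - 4*k - 21)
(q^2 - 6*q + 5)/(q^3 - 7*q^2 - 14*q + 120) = (q - 1)/(q^2 - 2*q - 24)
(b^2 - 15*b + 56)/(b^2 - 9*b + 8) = (b - 7)/(b - 1)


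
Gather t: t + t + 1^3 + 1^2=2*t + 2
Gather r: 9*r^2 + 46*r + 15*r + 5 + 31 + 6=9*r^2 + 61*r + 42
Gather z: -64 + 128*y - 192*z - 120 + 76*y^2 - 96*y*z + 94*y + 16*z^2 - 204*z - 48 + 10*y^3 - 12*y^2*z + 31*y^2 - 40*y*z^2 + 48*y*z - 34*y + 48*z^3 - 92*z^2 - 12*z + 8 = 10*y^3 + 107*y^2 + 188*y + 48*z^3 + z^2*(-40*y - 76) + z*(-12*y^2 - 48*y - 408) - 224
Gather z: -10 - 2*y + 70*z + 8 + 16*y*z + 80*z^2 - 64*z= -2*y + 80*z^2 + z*(16*y + 6) - 2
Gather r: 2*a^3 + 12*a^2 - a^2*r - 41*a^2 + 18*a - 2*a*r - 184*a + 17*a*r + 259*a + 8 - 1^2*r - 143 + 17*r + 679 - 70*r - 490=2*a^3 - 29*a^2 + 93*a + r*(-a^2 + 15*a - 54) + 54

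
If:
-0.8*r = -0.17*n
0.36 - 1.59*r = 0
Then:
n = 1.07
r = 0.23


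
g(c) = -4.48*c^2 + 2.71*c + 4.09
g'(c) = 2.71 - 8.96*c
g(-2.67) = -35.08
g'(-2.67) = 26.63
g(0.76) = 3.56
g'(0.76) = -4.10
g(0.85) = 3.16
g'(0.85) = -4.91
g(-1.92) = -17.63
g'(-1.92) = 19.91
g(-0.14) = 3.62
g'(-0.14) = 3.96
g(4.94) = -91.85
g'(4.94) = -41.55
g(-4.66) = -105.82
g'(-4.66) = 44.46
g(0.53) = 4.27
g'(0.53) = -2.04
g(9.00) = -334.40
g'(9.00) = -77.93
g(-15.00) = -1044.56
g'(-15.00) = 137.11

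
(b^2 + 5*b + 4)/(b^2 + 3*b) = (b^2 + 5*b + 4)/(b*(b + 3))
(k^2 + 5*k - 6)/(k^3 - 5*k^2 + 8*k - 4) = (k + 6)/(k^2 - 4*k + 4)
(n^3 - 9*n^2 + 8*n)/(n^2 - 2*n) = (n^2 - 9*n + 8)/(n - 2)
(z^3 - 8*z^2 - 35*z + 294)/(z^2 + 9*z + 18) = (z^2 - 14*z + 49)/(z + 3)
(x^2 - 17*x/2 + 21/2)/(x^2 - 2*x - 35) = (x - 3/2)/(x + 5)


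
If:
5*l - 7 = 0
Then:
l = 7/5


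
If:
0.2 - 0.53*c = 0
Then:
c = 0.38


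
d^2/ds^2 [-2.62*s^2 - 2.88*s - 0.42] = -5.24000000000000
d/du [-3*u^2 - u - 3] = -6*u - 1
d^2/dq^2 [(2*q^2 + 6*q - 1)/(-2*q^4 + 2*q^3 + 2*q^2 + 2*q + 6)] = (-6*q^8 - 30*q^7 + 54*q^6 - 27*q^5 - 105*q^4 - 130*q^3 + 150*q^2 + 48*q - 2)/(q^12 - 3*q^11 + 2*q^9 - 3*q^8 + 18*q^7 + 5*q^6 - 6*q^5 - 3*q^4 - 46*q^3 - 36*q^2 - 27*q - 27)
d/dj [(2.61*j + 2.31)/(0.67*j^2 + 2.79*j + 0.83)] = (1.7487*j^2 + 7.2819*j - (1.34*j + 2.79)*(2.61*j + 2.31) + 2.1663)/(0.67*j^2 + 2.79*j + 0.83)^2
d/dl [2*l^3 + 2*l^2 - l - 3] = 6*l^2 + 4*l - 1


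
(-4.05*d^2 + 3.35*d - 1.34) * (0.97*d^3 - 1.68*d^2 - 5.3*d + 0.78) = -3.9285*d^5 + 10.0535*d^4 + 14.5372*d^3 - 18.6628*d^2 + 9.715*d - 1.0452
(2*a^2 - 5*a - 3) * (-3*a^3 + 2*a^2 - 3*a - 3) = -6*a^5 + 19*a^4 - 7*a^3 + 3*a^2 + 24*a + 9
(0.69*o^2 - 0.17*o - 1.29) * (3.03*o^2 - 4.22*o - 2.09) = 2.0907*o^4 - 3.4269*o^3 - 4.6334*o^2 + 5.7991*o + 2.6961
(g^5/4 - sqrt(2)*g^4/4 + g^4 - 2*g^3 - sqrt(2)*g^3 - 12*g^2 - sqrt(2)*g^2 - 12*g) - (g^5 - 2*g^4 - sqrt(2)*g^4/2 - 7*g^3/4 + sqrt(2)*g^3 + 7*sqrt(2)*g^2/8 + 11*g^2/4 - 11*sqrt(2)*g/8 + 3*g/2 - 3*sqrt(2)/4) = -3*g^5/4 + sqrt(2)*g^4/4 + 3*g^4 - 2*sqrt(2)*g^3 - g^3/4 - 59*g^2/4 - 15*sqrt(2)*g^2/8 - 27*g/2 + 11*sqrt(2)*g/8 + 3*sqrt(2)/4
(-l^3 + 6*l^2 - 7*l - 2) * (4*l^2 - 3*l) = -4*l^5 + 27*l^4 - 46*l^3 + 13*l^2 + 6*l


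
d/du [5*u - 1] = 5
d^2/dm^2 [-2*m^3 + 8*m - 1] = -12*m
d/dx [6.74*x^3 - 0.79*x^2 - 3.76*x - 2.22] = 20.22*x^2 - 1.58*x - 3.76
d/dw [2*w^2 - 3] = 4*w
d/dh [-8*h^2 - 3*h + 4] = -16*h - 3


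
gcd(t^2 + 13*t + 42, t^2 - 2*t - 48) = t + 6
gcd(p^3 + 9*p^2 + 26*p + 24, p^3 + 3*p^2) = p + 3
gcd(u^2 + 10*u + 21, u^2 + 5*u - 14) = u + 7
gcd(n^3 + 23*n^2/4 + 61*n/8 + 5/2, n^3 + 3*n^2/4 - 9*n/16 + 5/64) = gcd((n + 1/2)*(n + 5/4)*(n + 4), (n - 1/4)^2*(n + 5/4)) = n + 5/4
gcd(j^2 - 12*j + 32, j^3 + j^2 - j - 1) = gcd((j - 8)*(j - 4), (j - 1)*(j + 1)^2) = 1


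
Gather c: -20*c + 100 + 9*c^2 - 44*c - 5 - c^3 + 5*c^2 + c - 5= -c^3 + 14*c^2 - 63*c + 90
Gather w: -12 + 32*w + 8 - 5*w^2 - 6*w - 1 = -5*w^2 + 26*w - 5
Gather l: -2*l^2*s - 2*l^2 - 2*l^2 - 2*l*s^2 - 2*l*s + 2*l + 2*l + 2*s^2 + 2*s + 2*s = l^2*(-2*s - 4) + l*(-2*s^2 - 2*s + 4) + 2*s^2 + 4*s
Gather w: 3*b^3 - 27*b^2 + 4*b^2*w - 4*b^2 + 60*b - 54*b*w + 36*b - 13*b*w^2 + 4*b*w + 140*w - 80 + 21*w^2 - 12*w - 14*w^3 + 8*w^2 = 3*b^3 - 31*b^2 + 96*b - 14*w^3 + w^2*(29 - 13*b) + w*(4*b^2 - 50*b + 128) - 80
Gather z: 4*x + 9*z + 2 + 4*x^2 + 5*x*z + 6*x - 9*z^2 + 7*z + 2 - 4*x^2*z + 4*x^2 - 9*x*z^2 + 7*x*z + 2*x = 8*x^2 + 12*x + z^2*(-9*x - 9) + z*(-4*x^2 + 12*x + 16) + 4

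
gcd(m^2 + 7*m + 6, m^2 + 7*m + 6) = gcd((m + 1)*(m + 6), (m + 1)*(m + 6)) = m^2 + 7*m + 6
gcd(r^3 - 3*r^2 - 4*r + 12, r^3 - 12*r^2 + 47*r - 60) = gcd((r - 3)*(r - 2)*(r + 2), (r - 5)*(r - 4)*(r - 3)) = r - 3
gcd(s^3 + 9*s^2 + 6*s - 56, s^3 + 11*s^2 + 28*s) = s^2 + 11*s + 28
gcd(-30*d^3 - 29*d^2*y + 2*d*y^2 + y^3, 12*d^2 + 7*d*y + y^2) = 1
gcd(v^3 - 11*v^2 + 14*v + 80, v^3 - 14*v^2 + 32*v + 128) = v^2 - 6*v - 16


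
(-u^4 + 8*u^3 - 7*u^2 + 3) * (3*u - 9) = -3*u^5 + 33*u^4 - 93*u^3 + 63*u^2 + 9*u - 27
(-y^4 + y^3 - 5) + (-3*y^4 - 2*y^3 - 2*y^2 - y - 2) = -4*y^4 - y^3 - 2*y^2 - y - 7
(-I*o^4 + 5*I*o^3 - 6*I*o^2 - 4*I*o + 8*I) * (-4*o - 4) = 4*I*o^5 - 16*I*o^4 + 4*I*o^3 + 40*I*o^2 - 16*I*o - 32*I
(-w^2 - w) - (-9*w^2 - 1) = 8*w^2 - w + 1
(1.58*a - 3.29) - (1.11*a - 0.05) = 0.47*a - 3.24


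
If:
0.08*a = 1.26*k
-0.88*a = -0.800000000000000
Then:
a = 0.91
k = 0.06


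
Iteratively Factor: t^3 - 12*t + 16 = (t - 2)*(t^2 + 2*t - 8) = (t - 2)^2*(t + 4)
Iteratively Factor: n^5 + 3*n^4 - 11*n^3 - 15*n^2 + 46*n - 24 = (n + 4)*(n^4 - n^3 - 7*n^2 + 13*n - 6) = (n - 2)*(n + 4)*(n^3 + n^2 - 5*n + 3) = (n - 2)*(n - 1)*(n + 4)*(n^2 + 2*n - 3) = (n - 2)*(n - 1)*(n + 3)*(n + 4)*(n - 1)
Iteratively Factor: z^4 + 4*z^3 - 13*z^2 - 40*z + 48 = (z - 1)*(z^3 + 5*z^2 - 8*z - 48) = (z - 3)*(z - 1)*(z^2 + 8*z + 16) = (z - 3)*(z - 1)*(z + 4)*(z + 4)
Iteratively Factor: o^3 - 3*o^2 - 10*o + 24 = (o - 2)*(o^2 - o - 12) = (o - 2)*(o + 3)*(o - 4)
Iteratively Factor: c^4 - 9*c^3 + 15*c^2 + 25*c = (c - 5)*(c^3 - 4*c^2 - 5*c) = (c - 5)^2*(c^2 + c) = c*(c - 5)^2*(c + 1)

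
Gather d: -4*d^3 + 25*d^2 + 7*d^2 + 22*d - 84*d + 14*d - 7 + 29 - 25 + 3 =-4*d^3 + 32*d^2 - 48*d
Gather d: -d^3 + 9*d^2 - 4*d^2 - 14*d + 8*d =-d^3 + 5*d^2 - 6*d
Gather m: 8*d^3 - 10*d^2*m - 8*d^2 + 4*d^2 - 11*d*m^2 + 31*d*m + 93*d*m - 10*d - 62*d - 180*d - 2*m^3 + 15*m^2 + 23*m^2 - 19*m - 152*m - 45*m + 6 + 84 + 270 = 8*d^3 - 4*d^2 - 252*d - 2*m^3 + m^2*(38 - 11*d) + m*(-10*d^2 + 124*d - 216) + 360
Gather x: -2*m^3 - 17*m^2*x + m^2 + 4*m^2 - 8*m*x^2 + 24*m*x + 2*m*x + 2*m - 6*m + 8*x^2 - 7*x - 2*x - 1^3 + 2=-2*m^3 + 5*m^2 - 4*m + x^2*(8 - 8*m) + x*(-17*m^2 + 26*m - 9) + 1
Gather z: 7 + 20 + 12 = 39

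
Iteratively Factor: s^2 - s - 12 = (s + 3)*(s - 4)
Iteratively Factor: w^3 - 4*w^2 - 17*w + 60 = (w + 4)*(w^2 - 8*w + 15) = (w - 5)*(w + 4)*(w - 3)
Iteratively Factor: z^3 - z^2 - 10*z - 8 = (z - 4)*(z^2 + 3*z + 2) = (z - 4)*(z + 1)*(z + 2)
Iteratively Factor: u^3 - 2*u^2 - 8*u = (u)*(u^2 - 2*u - 8) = u*(u + 2)*(u - 4)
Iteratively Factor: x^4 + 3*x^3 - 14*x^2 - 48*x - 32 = (x - 4)*(x^3 + 7*x^2 + 14*x + 8) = (x - 4)*(x + 1)*(x^2 + 6*x + 8) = (x - 4)*(x + 1)*(x + 4)*(x + 2)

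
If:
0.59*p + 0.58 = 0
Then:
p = -0.98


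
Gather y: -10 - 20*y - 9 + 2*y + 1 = -18*y - 18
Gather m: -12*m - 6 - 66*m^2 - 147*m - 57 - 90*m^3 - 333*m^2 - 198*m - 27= -90*m^3 - 399*m^2 - 357*m - 90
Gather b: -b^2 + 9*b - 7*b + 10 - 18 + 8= -b^2 + 2*b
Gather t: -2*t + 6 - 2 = 4 - 2*t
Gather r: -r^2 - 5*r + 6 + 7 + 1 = -r^2 - 5*r + 14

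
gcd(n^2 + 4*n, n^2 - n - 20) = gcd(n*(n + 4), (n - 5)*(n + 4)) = n + 4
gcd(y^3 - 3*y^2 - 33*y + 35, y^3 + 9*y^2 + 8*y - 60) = y + 5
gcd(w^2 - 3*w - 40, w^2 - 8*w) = w - 8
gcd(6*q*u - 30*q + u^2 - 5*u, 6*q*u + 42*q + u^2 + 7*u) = 6*q + u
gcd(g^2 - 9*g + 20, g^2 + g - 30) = g - 5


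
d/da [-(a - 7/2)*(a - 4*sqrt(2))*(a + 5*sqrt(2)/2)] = -3*a^2 + 3*sqrt(2)*a + 7*a - 21*sqrt(2)/4 + 20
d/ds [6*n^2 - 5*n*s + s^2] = -5*n + 2*s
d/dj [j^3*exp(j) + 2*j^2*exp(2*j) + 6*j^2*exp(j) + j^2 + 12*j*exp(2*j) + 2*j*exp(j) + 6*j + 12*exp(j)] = j^3*exp(j) + 4*j^2*exp(2*j) + 9*j^2*exp(j) + 28*j*exp(2*j) + 14*j*exp(j) + 2*j + 12*exp(2*j) + 14*exp(j) + 6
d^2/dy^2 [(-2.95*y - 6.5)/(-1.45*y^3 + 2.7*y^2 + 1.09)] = (-y^2*(2.95*y + 6.5)*(4.35*y - 5.4)*(8.7*y - 10.8) + (-25.665*y^2 + 31.86*y - (2.95*y + 6.5)*(8.7*y - 5.4))*(-1.45*y^3 + 2.7*y^2 + 1.09))/(-1.45*y^3 + 2.7*y^2 + 1.09)^3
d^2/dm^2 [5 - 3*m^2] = -6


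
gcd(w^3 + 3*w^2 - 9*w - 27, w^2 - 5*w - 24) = w + 3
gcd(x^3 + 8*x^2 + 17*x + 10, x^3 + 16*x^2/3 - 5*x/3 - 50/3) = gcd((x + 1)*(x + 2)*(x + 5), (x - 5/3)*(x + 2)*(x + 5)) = x^2 + 7*x + 10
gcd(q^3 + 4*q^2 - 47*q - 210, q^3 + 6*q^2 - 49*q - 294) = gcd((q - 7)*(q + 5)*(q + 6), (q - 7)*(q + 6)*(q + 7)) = q^2 - q - 42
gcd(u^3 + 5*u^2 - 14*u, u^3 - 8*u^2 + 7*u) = u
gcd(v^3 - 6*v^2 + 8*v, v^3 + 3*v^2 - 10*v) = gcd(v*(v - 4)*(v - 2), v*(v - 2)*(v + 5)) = v^2 - 2*v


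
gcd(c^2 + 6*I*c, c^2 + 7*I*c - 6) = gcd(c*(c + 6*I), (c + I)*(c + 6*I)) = c + 6*I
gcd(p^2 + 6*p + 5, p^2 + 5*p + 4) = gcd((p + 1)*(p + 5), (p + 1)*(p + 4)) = p + 1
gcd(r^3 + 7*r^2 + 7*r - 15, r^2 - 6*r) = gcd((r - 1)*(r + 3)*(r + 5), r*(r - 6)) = 1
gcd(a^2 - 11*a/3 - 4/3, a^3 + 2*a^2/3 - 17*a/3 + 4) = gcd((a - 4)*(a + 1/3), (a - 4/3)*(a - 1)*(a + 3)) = 1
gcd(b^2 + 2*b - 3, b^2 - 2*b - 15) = b + 3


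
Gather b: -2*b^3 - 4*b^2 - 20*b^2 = -2*b^3 - 24*b^2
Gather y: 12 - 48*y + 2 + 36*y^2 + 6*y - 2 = 36*y^2 - 42*y + 12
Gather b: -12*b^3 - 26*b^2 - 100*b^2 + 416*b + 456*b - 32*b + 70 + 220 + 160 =-12*b^3 - 126*b^2 + 840*b + 450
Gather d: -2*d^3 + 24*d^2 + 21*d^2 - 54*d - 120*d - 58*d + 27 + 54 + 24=-2*d^3 + 45*d^2 - 232*d + 105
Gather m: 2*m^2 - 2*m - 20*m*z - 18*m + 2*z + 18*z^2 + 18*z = 2*m^2 + m*(-20*z - 20) + 18*z^2 + 20*z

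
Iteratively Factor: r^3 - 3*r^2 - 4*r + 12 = (r + 2)*(r^2 - 5*r + 6) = (r - 2)*(r + 2)*(r - 3)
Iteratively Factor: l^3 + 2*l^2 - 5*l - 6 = (l + 3)*(l^2 - l - 2) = (l + 1)*(l + 3)*(l - 2)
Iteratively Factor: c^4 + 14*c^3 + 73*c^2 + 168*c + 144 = (c + 3)*(c^3 + 11*c^2 + 40*c + 48) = (c + 3)^2*(c^2 + 8*c + 16) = (c + 3)^2*(c + 4)*(c + 4)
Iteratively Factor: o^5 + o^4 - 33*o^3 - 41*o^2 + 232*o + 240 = (o + 1)*(o^4 - 33*o^2 - 8*o + 240) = (o + 1)*(o + 4)*(o^3 - 4*o^2 - 17*o + 60) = (o - 5)*(o + 1)*(o + 4)*(o^2 + o - 12) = (o - 5)*(o + 1)*(o + 4)^2*(o - 3)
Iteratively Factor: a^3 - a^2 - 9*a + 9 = (a - 3)*(a^2 + 2*a - 3) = (a - 3)*(a - 1)*(a + 3)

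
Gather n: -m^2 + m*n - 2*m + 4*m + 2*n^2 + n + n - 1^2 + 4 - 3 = -m^2 + 2*m + 2*n^2 + n*(m + 2)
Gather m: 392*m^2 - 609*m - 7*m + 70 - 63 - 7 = 392*m^2 - 616*m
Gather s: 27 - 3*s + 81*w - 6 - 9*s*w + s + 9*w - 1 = s*(-9*w - 2) + 90*w + 20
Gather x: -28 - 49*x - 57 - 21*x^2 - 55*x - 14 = -21*x^2 - 104*x - 99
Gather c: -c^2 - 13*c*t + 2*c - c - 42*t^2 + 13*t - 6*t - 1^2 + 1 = -c^2 + c*(1 - 13*t) - 42*t^2 + 7*t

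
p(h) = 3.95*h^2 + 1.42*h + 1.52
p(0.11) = 1.72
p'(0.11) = 2.29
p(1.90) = 18.48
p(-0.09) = 1.42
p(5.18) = 114.86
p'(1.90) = 16.43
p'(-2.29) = -16.67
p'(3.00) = 25.12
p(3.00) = 41.33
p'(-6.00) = -45.98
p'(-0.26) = -0.63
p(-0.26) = 1.42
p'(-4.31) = -32.63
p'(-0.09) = 0.71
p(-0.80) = 2.91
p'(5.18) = 42.34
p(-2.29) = 18.98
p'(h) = 7.9*h + 1.42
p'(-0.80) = -4.90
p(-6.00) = 135.20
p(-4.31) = 68.78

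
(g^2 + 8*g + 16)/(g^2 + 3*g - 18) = (g^2 + 8*g + 16)/(g^2 + 3*g - 18)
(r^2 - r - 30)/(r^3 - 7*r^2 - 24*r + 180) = 1/(r - 6)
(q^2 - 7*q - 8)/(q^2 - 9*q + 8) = (q + 1)/(q - 1)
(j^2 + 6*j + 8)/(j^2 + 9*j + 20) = (j + 2)/(j + 5)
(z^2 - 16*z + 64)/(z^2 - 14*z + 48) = (z - 8)/(z - 6)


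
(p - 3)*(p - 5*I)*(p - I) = p^3 - 3*p^2 - 6*I*p^2 - 5*p + 18*I*p + 15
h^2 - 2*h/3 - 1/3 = (h - 1)*(h + 1/3)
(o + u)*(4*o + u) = 4*o^2 + 5*o*u + u^2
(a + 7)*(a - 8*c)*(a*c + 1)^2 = a^4*c^2 - 8*a^3*c^3 + 7*a^3*c^2 + 2*a^3*c - 56*a^2*c^3 - 16*a^2*c^2 + 14*a^2*c + a^2 - 112*a*c^2 - 8*a*c + 7*a - 56*c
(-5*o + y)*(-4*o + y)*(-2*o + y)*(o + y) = -40*o^4 - 2*o^3*y + 27*o^2*y^2 - 10*o*y^3 + y^4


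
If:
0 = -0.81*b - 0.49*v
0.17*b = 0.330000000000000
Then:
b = 1.94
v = -3.21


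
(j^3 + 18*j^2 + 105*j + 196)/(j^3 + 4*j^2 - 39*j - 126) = (j^2 + 11*j + 28)/(j^2 - 3*j - 18)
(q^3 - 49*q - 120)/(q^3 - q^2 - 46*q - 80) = (q + 3)/(q + 2)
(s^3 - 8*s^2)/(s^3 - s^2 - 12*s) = s*(8 - s)/(-s^2 + s + 12)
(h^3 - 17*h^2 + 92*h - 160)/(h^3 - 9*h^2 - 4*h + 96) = (h - 5)/(h + 3)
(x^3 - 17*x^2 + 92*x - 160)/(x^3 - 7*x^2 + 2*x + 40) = (x - 8)/(x + 2)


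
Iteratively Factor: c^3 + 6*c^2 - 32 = (c - 2)*(c^2 + 8*c + 16) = (c - 2)*(c + 4)*(c + 4)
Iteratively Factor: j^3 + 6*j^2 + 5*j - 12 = (j + 4)*(j^2 + 2*j - 3) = (j - 1)*(j + 4)*(j + 3)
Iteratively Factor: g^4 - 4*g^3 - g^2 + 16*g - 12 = (g + 2)*(g^3 - 6*g^2 + 11*g - 6) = (g - 1)*(g + 2)*(g^2 - 5*g + 6) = (g - 2)*(g - 1)*(g + 2)*(g - 3)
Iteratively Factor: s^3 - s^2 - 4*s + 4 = (s - 1)*(s^2 - 4) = (s - 1)*(s + 2)*(s - 2)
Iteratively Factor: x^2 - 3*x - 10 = (x + 2)*(x - 5)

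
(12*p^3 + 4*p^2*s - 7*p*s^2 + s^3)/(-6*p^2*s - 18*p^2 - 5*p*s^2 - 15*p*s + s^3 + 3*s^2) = (-2*p + s)/(s + 3)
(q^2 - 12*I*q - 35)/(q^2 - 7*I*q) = (q - 5*I)/q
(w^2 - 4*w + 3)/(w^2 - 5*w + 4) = (w - 3)/(w - 4)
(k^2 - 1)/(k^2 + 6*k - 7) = (k + 1)/(k + 7)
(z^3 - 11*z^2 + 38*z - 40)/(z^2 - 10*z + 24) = (z^2 - 7*z + 10)/(z - 6)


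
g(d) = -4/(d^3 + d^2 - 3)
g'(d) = -4*(-3*d^2 - 2*d)/(d^3 + d^2 - 3)^2 = 4*d*(3*d + 2)/(d^3 + d^2 - 3)^2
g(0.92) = 2.91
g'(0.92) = 9.27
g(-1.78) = 0.73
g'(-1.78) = 0.79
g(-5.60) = 0.03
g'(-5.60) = 0.02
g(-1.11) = 1.28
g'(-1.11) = 0.60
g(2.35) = -0.26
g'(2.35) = 0.35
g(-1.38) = 1.07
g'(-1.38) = 0.85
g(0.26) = 1.37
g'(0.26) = 0.34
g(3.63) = -0.07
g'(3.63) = 0.06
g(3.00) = -0.12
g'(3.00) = 0.12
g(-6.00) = 0.02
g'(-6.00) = 0.01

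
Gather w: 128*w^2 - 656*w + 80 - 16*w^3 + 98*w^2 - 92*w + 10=-16*w^3 + 226*w^2 - 748*w + 90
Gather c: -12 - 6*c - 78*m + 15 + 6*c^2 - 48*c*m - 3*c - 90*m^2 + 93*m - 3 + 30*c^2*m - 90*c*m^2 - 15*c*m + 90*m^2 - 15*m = c^2*(30*m + 6) + c*(-90*m^2 - 63*m - 9)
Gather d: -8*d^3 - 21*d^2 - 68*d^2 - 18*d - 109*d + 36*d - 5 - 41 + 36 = -8*d^3 - 89*d^2 - 91*d - 10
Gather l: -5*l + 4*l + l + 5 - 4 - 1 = 0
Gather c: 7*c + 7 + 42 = 7*c + 49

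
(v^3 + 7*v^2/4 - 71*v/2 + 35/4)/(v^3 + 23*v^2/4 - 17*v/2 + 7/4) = (v - 5)/(v - 1)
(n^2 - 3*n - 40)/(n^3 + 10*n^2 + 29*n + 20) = (n - 8)/(n^2 + 5*n + 4)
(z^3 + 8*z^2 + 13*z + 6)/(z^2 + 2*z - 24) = (z^2 + 2*z + 1)/(z - 4)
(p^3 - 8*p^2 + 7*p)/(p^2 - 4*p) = (p^2 - 8*p + 7)/(p - 4)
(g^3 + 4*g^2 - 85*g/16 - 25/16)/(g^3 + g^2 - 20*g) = (g^2 - g - 5/16)/(g*(g - 4))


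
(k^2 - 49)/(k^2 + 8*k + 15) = (k^2 - 49)/(k^2 + 8*k + 15)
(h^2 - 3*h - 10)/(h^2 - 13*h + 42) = (h^2 - 3*h - 10)/(h^2 - 13*h + 42)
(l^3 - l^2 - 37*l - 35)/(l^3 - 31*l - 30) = (l - 7)/(l - 6)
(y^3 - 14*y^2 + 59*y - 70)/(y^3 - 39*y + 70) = (y - 7)/(y + 7)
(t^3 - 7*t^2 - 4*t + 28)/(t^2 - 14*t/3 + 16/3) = 3*(t^2 - 5*t - 14)/(3*t - 8)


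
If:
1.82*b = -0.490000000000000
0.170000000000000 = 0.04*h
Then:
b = -0.27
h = 4.25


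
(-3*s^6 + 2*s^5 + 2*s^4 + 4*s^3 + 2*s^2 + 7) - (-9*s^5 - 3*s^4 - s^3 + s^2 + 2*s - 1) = -3*s^6 + 11*s^5 + 5*s^4 + 5*s^3 + s^2 - 2*s + 8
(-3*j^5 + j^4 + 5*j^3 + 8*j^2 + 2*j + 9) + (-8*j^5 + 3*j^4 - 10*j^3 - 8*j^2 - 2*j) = -11*j^5 + 4*j^4 - 5*j^3 + 9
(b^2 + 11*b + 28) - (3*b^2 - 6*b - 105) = -2*b^2 + 17*b + 133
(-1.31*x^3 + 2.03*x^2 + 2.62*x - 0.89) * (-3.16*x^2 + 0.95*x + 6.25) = 4.1396*x^5 - 7.6593*x^4 - 14.5382*x^3 + 17.9889*x^2 + 15.5295*x - 5.5625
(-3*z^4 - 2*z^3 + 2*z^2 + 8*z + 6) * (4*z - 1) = -12*z^5 - 5*z^4 + 10*z^3 + 30*z^2 + 16*z - 6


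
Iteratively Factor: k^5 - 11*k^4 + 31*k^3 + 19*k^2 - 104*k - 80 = (k + 1)*(k^4 - 12*k^3 + 43*k^2 - 24*k - 80) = (k + 1)^2*(k^3 - 13*k^2 + 56*k - 80) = (k - 4)*(k + 1)^2*(k^2 - 9*k + 20) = (k - 5)*(k - 4)*(k + 1)^2*(k - 4)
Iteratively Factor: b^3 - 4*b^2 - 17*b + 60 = (b - 5)*(b^2 + b - 12) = (b - 5)*(b + 4)*(b - 3)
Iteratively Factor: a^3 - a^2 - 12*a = (a)*(a^2 - a - 12) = a*(a - 4)*(a + 3)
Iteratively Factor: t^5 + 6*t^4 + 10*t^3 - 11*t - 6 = (t - 1)*(t^4 + 7*t^3 + 17*t^2 + 17*t + 6) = (t - 1)*(t + 3)*(t^3 + 4*t^2 + 5*t + 2) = (t - 1)*(t + 1)*(t + 3)*(t^2 + 3*t + 2) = (t - 1)*(t + 1)*(t + 2)*(t + 3)*(t + 1)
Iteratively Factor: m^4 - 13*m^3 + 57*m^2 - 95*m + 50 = (m - 5)*(m^3 - 8*m^2 + 17*m - 10) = (m - 5)^2*(m^2 - 3*m + 2) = (m - 5)^2*(m - 1)*(m - 2)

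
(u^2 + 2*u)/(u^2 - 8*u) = (u + 2)/(u - 8)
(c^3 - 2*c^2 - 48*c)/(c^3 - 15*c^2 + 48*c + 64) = c*(c + 6)/(c^2 - 7*c - 8)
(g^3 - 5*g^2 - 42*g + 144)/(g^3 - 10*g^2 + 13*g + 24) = (g + 6)/(g + 1)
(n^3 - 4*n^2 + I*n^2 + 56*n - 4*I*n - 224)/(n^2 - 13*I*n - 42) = (n^2 + n*(-4 + 8*I) - 32*I)/(n - 6*I)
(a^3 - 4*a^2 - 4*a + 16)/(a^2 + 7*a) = (a^3 - 4*a^2 - 4*a + 16)/(a*(a + 7))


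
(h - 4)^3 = h^3 - 12*h^2 + 48*h - 64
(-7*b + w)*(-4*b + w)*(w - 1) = 28*b^2*w - 28*b^2 - 11*b*w^2 + 11*b*w + w^3 - w^2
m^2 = m^2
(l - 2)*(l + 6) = l^2 + 4*l - 12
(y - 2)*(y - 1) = y^2 - 3*y + 2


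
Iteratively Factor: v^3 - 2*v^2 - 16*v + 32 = (v + 4)*(v^2 - 6*v + 8) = (v - 2)*(v + 4)*(v - 4)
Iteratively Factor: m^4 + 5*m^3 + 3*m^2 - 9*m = (m + 3)*(m^3 + 2*m^2 - 3*m) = (m + 3)^2*(m^2 - m) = (m - 1)*(m + 3)^2*(m)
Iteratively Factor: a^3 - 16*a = (a)*(a^2 - 16) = a*(a + 4)*(a - 4)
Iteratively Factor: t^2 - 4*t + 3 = (t - 3)*(t - 1)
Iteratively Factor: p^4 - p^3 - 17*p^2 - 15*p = (p - 5)*(p^3 + 4*p^2 + 3*p) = (p - 5)*(p + 3)*(p^2 + p) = p*(p - 5)*(p + 3)*(p + 1)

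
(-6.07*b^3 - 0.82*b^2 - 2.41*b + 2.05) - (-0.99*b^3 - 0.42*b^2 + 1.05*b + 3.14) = -5.08*b^3 - 0.4*b^2 - 3.46*b - 1.09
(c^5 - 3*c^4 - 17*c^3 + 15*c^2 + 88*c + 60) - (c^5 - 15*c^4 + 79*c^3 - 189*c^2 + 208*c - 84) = 12*c^4 - 96*c^3 + 204*c^2 - 120*c + 144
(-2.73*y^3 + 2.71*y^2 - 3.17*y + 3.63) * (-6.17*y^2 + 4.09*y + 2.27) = 16.8441*y^5 - 27.8864*y^4 + 24.4457*y^3 - 29.2107*y^2 + 7.6508*y + 8.2401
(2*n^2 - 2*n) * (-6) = -12*n^2 + 12*n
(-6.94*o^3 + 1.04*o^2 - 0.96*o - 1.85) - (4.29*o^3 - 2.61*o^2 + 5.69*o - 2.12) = -11.23*o^3 + 3.65*o^2 - 6.65*o + 0.27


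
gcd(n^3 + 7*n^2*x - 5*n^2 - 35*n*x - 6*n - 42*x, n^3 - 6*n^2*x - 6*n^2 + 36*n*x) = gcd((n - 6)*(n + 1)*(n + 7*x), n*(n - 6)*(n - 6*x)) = n - 6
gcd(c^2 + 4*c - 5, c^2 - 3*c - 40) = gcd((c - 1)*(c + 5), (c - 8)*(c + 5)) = c + 5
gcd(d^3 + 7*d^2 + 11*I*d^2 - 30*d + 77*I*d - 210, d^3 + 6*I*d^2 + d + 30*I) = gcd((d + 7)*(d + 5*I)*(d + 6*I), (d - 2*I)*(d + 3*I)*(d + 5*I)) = d + 5*I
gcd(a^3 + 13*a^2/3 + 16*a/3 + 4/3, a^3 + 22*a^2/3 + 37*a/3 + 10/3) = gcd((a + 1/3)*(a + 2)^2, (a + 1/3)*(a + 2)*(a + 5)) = a^2 + 7*a/3 + 2/3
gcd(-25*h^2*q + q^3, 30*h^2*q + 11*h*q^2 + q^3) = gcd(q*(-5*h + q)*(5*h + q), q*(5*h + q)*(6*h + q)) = 5*h*q + q^2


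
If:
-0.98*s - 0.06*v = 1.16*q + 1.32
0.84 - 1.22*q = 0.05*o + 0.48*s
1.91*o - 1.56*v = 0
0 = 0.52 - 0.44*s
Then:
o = -105.61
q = 4.55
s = 1.18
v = -129.31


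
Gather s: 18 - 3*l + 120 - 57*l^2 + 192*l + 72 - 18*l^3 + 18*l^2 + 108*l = -18*l^3 - 39*l^2 + 297*l + 210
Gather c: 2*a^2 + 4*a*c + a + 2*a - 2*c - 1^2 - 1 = 2*a^2 + 3*a + c*(4*a - 2) - 2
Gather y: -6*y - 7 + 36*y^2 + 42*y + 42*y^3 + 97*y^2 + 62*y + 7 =42*y^3 + 133*y^2 + 98*y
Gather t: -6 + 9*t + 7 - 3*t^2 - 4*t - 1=-3*t^2 + 5*t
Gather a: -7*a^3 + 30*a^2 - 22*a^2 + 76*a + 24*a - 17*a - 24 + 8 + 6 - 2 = -7*a^3 + 8*a^2 + 83*a - 12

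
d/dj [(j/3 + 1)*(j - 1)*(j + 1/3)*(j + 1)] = 4*j^3/3 + 10*j^2/3 - 10/9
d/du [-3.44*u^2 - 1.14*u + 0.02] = -6.88*u - 1.14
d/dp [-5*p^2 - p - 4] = -10*p - 1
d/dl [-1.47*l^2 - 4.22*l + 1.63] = -2.94*l - 4.22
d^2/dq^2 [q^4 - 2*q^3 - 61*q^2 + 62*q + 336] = 12*q^2 - 12*q - 122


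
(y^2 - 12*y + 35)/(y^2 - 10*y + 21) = (y - 5)/(y - 3)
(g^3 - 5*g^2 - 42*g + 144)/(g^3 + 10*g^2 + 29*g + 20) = (g^3 - 5*g^2 - 42*g + 144)/(g^3 + 10*g^2 + 29*g + 20)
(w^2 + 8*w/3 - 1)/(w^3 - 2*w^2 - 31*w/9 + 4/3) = 3*(w + 3)/(3*w^2 - 5*w - 12)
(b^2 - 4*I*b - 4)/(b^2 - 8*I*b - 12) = (b - 2*I)/(b - 6*I)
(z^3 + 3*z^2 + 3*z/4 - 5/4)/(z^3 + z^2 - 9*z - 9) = (z^2 + 2*z - 5/4)/(z^2 - 9)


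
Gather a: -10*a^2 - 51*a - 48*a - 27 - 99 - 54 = -10*a^2 - 99*a - 180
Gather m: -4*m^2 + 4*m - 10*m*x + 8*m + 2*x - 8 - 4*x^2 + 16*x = -4*m^2 + m*(12 - 10*x) - 4*x^2 + 18*x - 8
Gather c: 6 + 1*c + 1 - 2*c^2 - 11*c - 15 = -2*c^2 - 10*c - 8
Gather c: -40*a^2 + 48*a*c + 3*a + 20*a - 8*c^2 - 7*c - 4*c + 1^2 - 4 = -40*a^2 + 23*a - 8*c^2 + c*(48*a - 11) - 3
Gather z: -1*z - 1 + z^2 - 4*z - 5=z^2 - 5*z - 6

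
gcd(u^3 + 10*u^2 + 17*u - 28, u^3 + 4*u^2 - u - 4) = u^2 + 3*u - 4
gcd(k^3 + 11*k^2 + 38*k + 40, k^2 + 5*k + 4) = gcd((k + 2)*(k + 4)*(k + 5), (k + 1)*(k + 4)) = k + 4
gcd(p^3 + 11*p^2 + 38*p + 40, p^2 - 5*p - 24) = 1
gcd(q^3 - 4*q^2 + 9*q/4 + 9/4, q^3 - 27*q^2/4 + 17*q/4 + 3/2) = 1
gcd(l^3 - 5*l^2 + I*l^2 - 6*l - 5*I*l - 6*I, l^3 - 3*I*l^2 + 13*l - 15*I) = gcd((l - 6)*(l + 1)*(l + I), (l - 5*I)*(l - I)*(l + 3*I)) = 1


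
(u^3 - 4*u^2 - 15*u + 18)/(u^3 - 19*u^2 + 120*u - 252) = (u^2 + 2*u - 3)/(u^2 - 13*u + 42)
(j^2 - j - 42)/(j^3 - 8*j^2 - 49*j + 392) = (j + 6)/(j^2 - j - 56)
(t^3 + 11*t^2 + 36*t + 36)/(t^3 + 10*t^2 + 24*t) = (t^2 + 5*t + 6)/(t*(t + 4))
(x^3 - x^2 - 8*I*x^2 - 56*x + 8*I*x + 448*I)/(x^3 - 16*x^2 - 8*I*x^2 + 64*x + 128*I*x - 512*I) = (x + 7)/(x - 8)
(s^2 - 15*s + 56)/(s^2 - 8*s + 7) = (s - 8)/(s - 1)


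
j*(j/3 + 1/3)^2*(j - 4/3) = j^4/9 + 2*j^3/27 - 5*j^2/27 - 4*j/27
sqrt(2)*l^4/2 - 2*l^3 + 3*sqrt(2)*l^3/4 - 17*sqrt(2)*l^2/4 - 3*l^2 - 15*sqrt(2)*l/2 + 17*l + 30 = (l - 3)*(l + 5/2)*(l - 2*sqrt(2))*(sqrt(2)*l/2 + sqrt(2))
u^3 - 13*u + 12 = (u - 3)*(u - 1)*(u + 4)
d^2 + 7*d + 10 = (d + 2)*(d + 5)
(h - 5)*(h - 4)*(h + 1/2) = h^3 - 17*h^2/2 + 31*h/2 + 10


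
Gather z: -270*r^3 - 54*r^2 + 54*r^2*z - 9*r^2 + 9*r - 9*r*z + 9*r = -270*r^3 - 63*r^2 + 18*r + z*(54*r^2 - 9*r)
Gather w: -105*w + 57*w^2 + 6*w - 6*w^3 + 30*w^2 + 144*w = -6*w^3 + 87*w^2 + 45*w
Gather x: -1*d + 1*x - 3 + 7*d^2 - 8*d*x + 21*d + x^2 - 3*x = 7*d^2 + 20*d + x^2 + x*(-8*d - 2) - 3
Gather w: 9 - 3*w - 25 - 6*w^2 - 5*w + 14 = -6*w^2 - 8*w - 2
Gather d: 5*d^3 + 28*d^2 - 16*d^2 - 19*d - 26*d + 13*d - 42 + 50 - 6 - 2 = 5*d^3 + 12*d^2 - 32*d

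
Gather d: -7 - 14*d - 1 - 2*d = -16*d - 8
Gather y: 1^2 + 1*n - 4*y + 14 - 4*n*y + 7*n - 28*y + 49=8*n + y*(-4*n - 32) + 64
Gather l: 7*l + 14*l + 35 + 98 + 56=21*l + 189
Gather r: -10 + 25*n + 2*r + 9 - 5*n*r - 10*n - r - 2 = 15*n + r*(1 - 5*n) - 3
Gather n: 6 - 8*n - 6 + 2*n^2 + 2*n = 2*n^2 - 6*n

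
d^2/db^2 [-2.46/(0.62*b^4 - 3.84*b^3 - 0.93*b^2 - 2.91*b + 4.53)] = ((18.3024*b^2 - 56.6784*b - 4.5756)*(-0.62*b^4 + 3.84*b^3 + 0.93*b^2 + 2.91*b - 4.53) + 2.46*(-4.96*b^3 + 23.04*b^2 + 3.72*b + 5.82)*(-2.48*b^3 + 11.52*b^2 + 1.86*b + 2.91))/(-0.62*b^4 + 3.84*b^3 + 0.93*b^2 + 2.91*b - 4.53)^3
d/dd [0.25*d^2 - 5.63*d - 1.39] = 0.5*d - 5.63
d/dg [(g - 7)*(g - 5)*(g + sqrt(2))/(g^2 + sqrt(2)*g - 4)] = (g^4 + 2*sqrt(2)*g^3 - 45*g^2 - 78*sqrt(2)*g + 96*g - 210 + 48*sqrt(2))/(g^4 + 2*sqrt(2)*g^3 - 6*g^2 - 8*sqrt(2)*g + 16)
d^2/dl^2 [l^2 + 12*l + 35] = 2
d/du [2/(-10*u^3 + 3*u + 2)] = 6*(10*u^2 - 1)/(-10*u^3 + 3*u + 2)^2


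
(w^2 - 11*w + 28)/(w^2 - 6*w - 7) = (w - 4)/(w + 1)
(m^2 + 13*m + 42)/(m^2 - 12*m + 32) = (m^2 + 13*m + 42)/(m^2 - 12*m + 32)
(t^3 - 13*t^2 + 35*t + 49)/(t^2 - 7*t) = t - 6 - 7/t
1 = 1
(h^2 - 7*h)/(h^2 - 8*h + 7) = h/(h - 1)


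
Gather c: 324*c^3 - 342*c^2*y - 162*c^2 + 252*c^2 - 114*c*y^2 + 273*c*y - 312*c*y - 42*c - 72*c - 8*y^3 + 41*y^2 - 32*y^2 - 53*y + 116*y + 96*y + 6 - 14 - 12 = 324*c^3 + c^2*(90 - 342*y) + c*(-114*y^2 - 39*y - 114) - 8*y^3 + 9*y^2 + 159*y - 20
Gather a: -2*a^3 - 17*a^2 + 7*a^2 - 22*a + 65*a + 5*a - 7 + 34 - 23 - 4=-2*a^3 - 10*a^2 + 48*a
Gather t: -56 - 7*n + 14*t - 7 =-7*n + 14*t - 63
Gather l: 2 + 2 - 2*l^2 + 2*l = -2*l^2 + 2*l + 4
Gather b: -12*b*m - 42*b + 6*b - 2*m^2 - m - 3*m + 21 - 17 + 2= b*(-12*m - 36) - 2*m^2 - 4*m + 6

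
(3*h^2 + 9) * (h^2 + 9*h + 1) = 3*h^4 + 27*h^3 + 12*h^2 + 81*h + 9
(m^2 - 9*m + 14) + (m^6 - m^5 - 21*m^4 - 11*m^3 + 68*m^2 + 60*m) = m^6 - m^5 - 21*m^4 - 11*m^3 + 69*m^2 + 51*m + 14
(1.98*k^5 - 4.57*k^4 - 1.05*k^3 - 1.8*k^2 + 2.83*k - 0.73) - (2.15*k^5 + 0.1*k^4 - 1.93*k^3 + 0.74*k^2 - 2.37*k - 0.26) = -0.17*k^5 - 4.67*k^4 + 0.88*k^3 - 2.54*k^2 + 5.2*k - 0.47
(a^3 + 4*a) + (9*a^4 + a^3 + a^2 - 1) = 9*a^4 + 2*a^3 + a^2 + 4*a - 1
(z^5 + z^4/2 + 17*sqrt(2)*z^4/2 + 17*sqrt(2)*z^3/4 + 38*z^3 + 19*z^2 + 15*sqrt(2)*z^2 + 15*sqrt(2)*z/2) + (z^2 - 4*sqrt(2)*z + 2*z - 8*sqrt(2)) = z^5 + z^4/2 + 17*sqrt(2)*z^4/2 + 17*sqrt(2)*z^3/4 + 38*z^3 + 20*z^2 + 15*sqrt(2)*z^2 + 2*z + 7*sqrt(2)*z/2 - 8*sqrt(2)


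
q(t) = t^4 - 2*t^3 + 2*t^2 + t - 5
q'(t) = 4*t^3 - 6*t^2 + 4*t + 1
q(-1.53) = 10.79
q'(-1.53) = -33.49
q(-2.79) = 111.81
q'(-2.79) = -143.74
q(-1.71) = 17.69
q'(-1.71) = -43.39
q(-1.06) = -0.17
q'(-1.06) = -14.75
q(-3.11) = 164.94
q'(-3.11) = -189.79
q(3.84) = 132.52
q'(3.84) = 154.38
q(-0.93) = -1.84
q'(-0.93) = -11.13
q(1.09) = -2.71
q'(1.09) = 3.41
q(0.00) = -5.00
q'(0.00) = 1.00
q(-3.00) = 145.00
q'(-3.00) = -173.00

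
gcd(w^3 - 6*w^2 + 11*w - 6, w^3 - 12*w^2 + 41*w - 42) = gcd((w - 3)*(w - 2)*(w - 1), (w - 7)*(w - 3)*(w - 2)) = w^2 - 5*w + 6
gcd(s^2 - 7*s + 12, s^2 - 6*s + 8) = s - 4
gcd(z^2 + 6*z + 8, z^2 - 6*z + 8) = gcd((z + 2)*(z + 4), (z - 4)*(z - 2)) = 1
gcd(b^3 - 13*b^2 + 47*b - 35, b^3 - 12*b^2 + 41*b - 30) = b^2 - 6*b + 5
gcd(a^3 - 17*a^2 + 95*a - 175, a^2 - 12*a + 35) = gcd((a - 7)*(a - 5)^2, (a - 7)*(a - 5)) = a^2 - 12*a + 35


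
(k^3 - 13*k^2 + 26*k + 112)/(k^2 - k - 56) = (k^2 - 5*k - 14)/(k + 7)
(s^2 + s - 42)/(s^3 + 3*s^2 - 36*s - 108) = (s + 7)/(s^2 + 9*s + 18)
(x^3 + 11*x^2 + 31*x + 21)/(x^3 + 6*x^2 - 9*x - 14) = (x + 3)/(x - 2)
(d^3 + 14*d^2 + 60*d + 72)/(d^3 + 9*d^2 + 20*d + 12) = (d + 6)/(d + 1)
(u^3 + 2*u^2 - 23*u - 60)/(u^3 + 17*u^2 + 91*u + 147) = (u^2 - u - 20)/(u^2 + 14*u + 49)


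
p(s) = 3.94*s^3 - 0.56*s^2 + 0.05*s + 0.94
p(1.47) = 12.32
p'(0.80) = 6.72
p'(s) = 11.82*s^2 - 1.12*s + 0.05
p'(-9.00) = 967.55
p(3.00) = 102.43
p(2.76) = 79.65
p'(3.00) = 103.07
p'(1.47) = 23.95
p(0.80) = 2.64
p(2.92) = 94.41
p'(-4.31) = 224.45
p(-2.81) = -91.04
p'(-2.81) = 96.53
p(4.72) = 403.01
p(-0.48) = 0.35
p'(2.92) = 97.56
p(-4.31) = -325.13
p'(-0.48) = 3.31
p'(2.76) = 87.00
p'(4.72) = 258.09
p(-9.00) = -2917.13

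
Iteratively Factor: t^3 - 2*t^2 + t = (t - 1)*(t^2 - t) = t*(t - 1)*(t - 1)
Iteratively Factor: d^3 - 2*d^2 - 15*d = (d + 3)*(d^2 - 5*d) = d*(d + 3)*(d - 5)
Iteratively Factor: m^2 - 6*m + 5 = (m - 1)*(m - 5)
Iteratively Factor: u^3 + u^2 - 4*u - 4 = (u + 2)*(u^2 - u - 2) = (u + 1)*(u + 2)*(u - 2)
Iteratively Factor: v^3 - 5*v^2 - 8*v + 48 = (v - 4)*(v^2 - v - 12) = (v - 4)*(v + 3)*(v - 4)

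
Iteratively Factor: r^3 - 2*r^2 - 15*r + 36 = (r + 4)*(r^2 - 6*r + 9) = (r - 3)*(r + 4)*(r - 3)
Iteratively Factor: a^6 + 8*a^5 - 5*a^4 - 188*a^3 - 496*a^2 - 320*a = (a - 5)*(a^5 + 13*a^4 + 60*a^3 + 112*a^2 + 64*a) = (a - 5)*(a + 4)*(a^4 + 9*a^3 + 24*a^2 + 16*a) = (a - 5)*(a + 4)^2*(a^3 + 5*a^2 + 4*a) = (a - 5)*(a + 4)^3*(a^2 + a) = a*(a - 5)*(a + 4)^3*(a + 1)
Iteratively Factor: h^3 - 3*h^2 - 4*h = (h)*(h^2 - 3*h - 4) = h*(h + 1)*(h - 4)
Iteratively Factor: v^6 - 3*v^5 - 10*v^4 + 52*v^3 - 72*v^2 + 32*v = (v - 2)*(v^5 - v^4 - 12*v^3 + 28*v^2 - 16*v) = (v - 2)*(v - 1)*(v^4 - 12*v^2 + 16*v) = (v - 2)^2*(v - 1)*(v^3 + 2*v^2 - 8*v) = (v - 2)^3*(v - 1)*(v^2 + 4*v) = v*(v - 2)^3*(v - 1)*(v + 4)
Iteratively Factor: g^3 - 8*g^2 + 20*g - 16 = (g - 2)*(g^2 - 6*g + 8) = (g - 4)*(g - 2)*(g - 2)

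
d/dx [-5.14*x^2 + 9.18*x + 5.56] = 9.18 - 10.28*x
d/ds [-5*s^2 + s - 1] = 1 - 10*s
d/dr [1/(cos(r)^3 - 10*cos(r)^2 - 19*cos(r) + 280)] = (3*cos(r)^2 - 20*cos(r) - 19)*sin(r)/(cos(r)^3 - 10*cos(r)^2 - 19*cos(r) + 280)^2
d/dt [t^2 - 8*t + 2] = 2*t - 8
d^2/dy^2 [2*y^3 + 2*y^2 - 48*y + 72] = 12*y + 4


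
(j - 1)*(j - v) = j^2 - j*v - j + v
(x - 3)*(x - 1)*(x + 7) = x^3 + 3*x^2 - 25*x + 21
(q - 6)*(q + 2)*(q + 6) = q^3 + 2*q^2 - 36*q - 72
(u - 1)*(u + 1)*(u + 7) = u^3 + 7*u^2 - u - 7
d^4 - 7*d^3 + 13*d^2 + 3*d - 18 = (d - 3)^2*(d - 2)*(d + 1)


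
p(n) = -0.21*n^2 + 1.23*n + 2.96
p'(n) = 1.23 - 0.42*n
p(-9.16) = -25.93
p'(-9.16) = 5.08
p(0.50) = 3.52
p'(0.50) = 1.02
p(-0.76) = 1.90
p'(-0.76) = 1.55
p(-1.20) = 1.18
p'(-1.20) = 1.73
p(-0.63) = 2.10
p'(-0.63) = 1.49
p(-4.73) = -7.56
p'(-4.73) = 3.22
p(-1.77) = 0.12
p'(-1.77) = 1.97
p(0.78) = 3.79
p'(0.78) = 0.90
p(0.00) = 2.96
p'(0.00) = 1.23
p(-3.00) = -2.62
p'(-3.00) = 2.49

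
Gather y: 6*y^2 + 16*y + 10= 6*y^2 + 16*y + 10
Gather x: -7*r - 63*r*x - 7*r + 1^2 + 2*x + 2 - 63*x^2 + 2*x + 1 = -14*r - 63*x^2 + x*(4 - 63*r) + 4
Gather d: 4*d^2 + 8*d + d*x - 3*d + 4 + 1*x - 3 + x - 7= 4*d^2 + d*(x + 5) + 2*x - 6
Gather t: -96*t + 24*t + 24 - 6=18 - 72*t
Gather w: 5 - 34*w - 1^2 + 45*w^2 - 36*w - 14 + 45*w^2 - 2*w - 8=90*w^2 - 72*w - 18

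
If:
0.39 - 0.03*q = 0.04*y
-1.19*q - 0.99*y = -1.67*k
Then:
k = 9.26347305389222 - 0.357285429141717*y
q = 13.0 - 1.33333333333333*y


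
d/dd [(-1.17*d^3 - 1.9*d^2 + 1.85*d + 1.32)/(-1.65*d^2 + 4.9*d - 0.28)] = (1.9305*d^4 - 11.466*d^3 - 5.2747*d^2 + 5.42*d - 6.986)/(2.7225*d^4 - 16.17*d^3 + 24.934*d^2 - 2.744*d + 0.0784)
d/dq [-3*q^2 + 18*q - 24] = 18 - 6*q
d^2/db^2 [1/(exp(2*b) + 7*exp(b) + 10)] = (2*(2*exp(b) + 7)^2*exp(b) - (4*exp(b) + 7)*(exp(2*b) + 7*exp(b) + 10))*exp(b)/(exp(2*b) + 7*exp(b) + 10)^3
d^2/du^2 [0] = 0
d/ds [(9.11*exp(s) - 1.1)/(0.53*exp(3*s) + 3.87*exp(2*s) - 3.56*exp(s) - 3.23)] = (-9.6566*exp(3*s) - 33.5067*exp(2*s) + 8.514*exp(s) - 33.3413)*exp(s)/(0.2809*exp(6*s) + 4.1022*exp(5*s) + 11.2033*exp(4*s) - 30.9782*exp(3*s) - 12.3266*exp(2*s) + 22.9976*exp(s) + 10.4329)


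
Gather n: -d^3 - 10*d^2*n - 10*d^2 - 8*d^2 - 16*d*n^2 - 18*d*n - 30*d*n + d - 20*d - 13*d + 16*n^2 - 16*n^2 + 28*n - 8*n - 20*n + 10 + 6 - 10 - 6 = -d^3 - 18*d^2 - 16*d*n^2 - 32*d + n*(-10*d^2 - 48*d)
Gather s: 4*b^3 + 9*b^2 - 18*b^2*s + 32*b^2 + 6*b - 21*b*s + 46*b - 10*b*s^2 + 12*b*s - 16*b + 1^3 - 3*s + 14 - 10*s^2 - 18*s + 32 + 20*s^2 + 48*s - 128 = 4*b^3 + 41*b^2 + 36*b + s^2*(10 - 10*b) + s*(-18*b^2 - 9*b + 27) - 81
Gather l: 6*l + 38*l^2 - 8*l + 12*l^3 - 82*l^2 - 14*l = 12*l^3 - 44*l^2 - 16*l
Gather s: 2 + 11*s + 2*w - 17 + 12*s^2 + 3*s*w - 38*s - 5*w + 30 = 12*s^2 + s*(3*w - 27) - 3*w + 15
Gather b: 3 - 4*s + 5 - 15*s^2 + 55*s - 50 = -15*s^2 + 51*s - 42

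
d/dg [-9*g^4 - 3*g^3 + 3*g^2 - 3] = 3*g*(-12*g^2 - 3*g + 2)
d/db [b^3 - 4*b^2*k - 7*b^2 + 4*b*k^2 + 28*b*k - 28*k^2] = 3*b^2 - 8*b*k - 14*b + 4*k^2 + 28*k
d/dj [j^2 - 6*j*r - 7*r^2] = 2*j - 6*r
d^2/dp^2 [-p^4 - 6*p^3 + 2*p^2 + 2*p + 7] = -12*p^2 - 36*p + 4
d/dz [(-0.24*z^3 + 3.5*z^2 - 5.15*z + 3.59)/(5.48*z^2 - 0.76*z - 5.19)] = (-1.3152*z^4 + 0.364799999999995*z^3 + 29.2988*z^2 - 75.6764*z + 29.4569)/(30.0304*z^4 - 8.3296*z^3 - 56.3048*z^2 + 7.8888*z + 26.9361)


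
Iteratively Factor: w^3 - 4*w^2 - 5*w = (w - 5)*(w^2 + w) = (w - 5)*(w + 1)*(w)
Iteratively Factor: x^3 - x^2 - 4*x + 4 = (x + 2)*(x^2 - 3*x + 2) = (x - 2)*(x + 2)*(x - 1)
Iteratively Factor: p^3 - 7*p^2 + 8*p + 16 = (p - 4)*(p^2 - 3*p - 4) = (p - 4)^2*(p + 1)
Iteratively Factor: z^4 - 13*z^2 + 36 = (z - 2)*(z^3 + 2*z^2 - 9*z - 18) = (z - 2)*(z + 2)*(z^2 - 9) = (z - 3)*(z - 2)*(z + 2)*(z + 3)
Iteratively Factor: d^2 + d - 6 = (d - 2)*(d + 3)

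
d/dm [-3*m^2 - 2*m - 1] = -6*m - 2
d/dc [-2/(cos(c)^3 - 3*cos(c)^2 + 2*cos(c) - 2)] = 2*(-3*cos(c)^2 + 6*cos(c) - 2)*sin(c)/(cos(c)^3 - 3*cos(c)^2 + 2*cos(c) - 2)^2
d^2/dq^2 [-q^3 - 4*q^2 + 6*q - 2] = -6*q - 8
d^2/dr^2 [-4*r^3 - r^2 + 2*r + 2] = -24*r - 2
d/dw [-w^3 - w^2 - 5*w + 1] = -3*w^2 - 2*w - 5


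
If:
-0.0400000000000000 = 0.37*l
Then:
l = -0.11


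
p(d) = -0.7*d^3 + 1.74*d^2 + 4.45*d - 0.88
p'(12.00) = -256.19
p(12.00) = -906.52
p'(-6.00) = -92.03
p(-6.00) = 186.26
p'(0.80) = 5.89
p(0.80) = 3.44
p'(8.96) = -132.96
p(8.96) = -324.84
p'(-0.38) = 2.82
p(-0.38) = -2.28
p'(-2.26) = -14.14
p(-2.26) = 6.03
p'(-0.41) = 2.67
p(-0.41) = -2.36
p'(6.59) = -63.82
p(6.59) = -96.32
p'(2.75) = -1.86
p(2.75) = 9.96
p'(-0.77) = 0.53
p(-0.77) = -2.96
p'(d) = -2.1*d^2 + 3.48*d + 4.45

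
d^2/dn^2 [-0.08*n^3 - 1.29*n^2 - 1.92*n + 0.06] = -0.48*n - 2.58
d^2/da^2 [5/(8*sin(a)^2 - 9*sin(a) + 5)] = 5*(-256*sin(a)^4 + 216*sin(a)^3 + 463*sin(a)^2 - 477*sin(a) + 82)/(8*sin(a)^2 - 9*sin(a) + 5)^3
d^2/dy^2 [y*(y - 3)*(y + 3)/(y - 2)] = 2*(y^3 - 6*y^2 + 12*y - 18)/(y^3 - 6*y^2 + 12*y - 8)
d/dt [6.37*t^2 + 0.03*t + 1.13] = 12.74*t + 0.03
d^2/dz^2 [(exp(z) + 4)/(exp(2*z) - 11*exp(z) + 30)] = (exp(4*z) + 27*exp(3*z) - 312*exp(2*z) + 334*exp(z) + 2220)*exp(z)/(exp(6*z) - 33*exp(5*z) + 453*exp(4*z) - 3311*exp(3*z) + 13590*exp(2*z) - 29700*exp(z) + 27000)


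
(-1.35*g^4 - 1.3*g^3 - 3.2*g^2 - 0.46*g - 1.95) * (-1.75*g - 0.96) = 2.3625*g^5 + 3.571*g^4 + 6.848*g^3 + 3.877*g^2 + 3.8541*g + 1.872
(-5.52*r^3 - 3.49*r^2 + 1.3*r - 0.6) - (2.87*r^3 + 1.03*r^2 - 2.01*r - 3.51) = -8.39*r^3 - 4.52*r^2 + 3.31*r + 2.91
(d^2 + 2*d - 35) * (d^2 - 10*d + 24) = d^4 - 8*d^3 - 31*d^2 + 398*d - 840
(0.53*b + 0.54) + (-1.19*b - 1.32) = -0.66*b - 0.78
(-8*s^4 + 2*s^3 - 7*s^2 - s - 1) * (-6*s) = 48*s^5 - 12*s^4 + 42*s^3 + 6*s^2 + 6*s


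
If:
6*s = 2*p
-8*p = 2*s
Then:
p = 0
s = 0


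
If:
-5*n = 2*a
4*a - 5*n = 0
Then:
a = 0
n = 0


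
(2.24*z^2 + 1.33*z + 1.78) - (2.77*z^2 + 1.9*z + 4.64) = -0.53*z^2 - 0.57*z - 2.86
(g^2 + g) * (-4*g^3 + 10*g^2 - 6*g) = -4*g^5 + 6*g^4 + 4*g^3 - 6*g^2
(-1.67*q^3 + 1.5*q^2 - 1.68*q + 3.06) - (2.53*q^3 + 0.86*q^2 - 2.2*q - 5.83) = -4.2*q^3 + 0.64*q^2 + 0.52*q + 8.89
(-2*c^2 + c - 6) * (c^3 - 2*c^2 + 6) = -2*c^5 + 5*c^4 - 8*c^3 + 6*c - 36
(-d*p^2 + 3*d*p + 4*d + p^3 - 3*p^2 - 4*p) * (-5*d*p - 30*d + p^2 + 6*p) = 5*d^2*p^3 + 15*d^2*p^2 - 110*d^2*p - 120*d^2 - 6*d*p^4 - 18*d*p^3 + 132*d*p^2 + 144*d*p + p^5 + 3*p^4 - 22*p^3 - 24*p^2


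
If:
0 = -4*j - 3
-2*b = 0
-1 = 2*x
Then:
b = 0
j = -3/4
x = -1/2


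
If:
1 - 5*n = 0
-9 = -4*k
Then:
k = 9/4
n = 1/5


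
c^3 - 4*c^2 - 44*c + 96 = (c - 8)*(c - 2)*(c + 6)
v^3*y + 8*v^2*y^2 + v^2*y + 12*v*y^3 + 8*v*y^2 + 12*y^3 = (v + 2*y)*(v + 6*y)*(v*y + y)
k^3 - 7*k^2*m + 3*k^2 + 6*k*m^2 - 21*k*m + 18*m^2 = (k + 3)*(k - 6*m)*(k - m)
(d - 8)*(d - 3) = d^2 - 11*d + 24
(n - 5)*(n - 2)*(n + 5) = n^3 - 2*n^2 - 25*n + 50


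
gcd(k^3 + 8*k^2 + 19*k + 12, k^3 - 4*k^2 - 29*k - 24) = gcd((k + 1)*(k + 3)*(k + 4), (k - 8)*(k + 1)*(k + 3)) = k^2 + 4*k + 3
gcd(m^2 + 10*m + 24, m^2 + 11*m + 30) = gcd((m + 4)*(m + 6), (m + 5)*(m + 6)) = m + 6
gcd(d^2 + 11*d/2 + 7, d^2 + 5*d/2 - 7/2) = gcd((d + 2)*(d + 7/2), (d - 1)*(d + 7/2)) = d + 7/2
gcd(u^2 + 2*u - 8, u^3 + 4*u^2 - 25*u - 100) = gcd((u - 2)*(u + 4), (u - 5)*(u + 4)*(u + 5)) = u + 4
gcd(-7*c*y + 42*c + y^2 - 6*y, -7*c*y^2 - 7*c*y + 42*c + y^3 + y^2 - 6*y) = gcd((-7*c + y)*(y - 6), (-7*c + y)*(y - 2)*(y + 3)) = -7*c + y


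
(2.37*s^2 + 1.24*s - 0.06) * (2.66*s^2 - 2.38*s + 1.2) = 6.3042*s^4 - 2.3422*s^3 - 0.2668*s^2 + 1.6308*s - 0.072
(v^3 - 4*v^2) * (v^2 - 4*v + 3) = v^5 - 8*v^4 + 19*v^3 - 12*v^2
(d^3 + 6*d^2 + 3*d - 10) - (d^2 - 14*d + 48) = d^3 + 5*d^2 + 17*d - 58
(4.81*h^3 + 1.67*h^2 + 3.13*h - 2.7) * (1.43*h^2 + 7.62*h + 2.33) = 6.8783*h^5 + 39.0403*h^4 + 28.4086*h^3 + 23.8807*h^2 - 13.2811*h - 6.291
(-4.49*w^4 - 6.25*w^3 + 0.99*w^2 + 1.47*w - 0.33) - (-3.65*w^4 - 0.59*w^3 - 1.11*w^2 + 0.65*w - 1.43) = -0.84*w^4 - 5.66*w^3 + 2.1*w^2 + 0.82*w + 1.1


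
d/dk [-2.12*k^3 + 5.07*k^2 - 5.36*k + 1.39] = -6.36*k^2 + 10.14*k - 5.36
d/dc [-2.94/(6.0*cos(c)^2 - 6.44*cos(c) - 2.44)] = (18.9336 - 35.28*cos(c))*sin(c)/(-6.0*cos(c)^2 + 6.44*cos(c) + 2.44)^2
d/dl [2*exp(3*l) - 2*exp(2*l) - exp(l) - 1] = (6*exp(2*l) - 4*exp(l) - 1)*exp(l)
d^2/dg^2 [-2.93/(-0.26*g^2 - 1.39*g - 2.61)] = (-0.396136*g^2 - 2.117804*g + 2.93*(0.52*g + 1.39)*(1.04*g + 2.78) - 3.976596)/(0.26*g^2 + 1.39*g + 2.61)^3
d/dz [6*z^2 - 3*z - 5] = 12*z - 3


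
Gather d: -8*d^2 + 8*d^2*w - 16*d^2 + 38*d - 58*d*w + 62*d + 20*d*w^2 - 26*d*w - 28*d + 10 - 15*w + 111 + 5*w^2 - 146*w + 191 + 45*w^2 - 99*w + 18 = d^2*(8*w - 24) + d*(20*w^2 - 84*w + 72) + 50*w^2 - 260*w + 330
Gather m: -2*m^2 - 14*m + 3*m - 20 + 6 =-2*m^2 - 11*m - 14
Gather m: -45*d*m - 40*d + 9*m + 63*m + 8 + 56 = -40*d + m*(72 - 45*d) + 64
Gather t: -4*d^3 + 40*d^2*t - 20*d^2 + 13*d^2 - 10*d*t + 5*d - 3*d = -4*d^3 - 7*d^2 + 2*d + t*(40*d^2 - 10*d)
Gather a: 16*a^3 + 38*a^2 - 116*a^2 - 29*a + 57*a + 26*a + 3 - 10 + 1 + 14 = 16*a^3 - 78*a^2 + 54*a + 8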